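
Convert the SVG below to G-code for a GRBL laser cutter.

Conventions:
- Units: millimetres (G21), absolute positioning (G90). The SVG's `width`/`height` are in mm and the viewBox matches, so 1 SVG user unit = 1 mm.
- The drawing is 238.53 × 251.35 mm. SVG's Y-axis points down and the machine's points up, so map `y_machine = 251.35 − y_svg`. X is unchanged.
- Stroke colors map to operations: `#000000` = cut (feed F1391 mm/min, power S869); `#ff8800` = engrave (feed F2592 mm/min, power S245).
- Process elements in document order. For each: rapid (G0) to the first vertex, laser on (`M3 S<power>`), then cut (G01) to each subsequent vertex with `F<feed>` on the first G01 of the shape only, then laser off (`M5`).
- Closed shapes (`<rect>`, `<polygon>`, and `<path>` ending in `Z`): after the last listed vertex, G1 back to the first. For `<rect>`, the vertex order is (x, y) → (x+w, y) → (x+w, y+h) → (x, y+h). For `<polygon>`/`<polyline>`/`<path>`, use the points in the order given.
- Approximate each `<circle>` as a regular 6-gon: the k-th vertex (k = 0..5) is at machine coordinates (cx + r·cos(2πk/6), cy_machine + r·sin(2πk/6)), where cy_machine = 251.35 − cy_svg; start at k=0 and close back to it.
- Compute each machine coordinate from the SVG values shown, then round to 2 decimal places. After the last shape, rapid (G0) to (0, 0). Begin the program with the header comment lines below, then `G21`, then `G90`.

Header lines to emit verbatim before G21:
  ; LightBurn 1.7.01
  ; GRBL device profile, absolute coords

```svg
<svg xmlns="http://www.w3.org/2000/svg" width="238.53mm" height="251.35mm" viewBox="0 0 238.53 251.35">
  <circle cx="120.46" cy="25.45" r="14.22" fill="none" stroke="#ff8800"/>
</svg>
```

; LightBurn 1.7.01
; GRBL device profile, absolute coords
G21
G90
G0 X134.68 Y225.90
M3 S245
G01 X127.57 Y238.21 F2592
G01 X113.35 Y238.21
G01 X106.24 Y225.90
G01 X113.35 Y213.59
G01 X127.57 Y213.59
G01 X134.68 Y225.90
M5
G0 X0.00 Y0.00

1 u = 1 mm; y_m = 251.35 − y.

[1] `<circle>` circle, #ff8800→engrave S245 F2592: (134.68,225.90) → (127.57,238.21) → (113.35,238.21) → (106.24,225.90) → (113.35,213.59) → (127.57,213.59) → (134.68,225.90) (closed)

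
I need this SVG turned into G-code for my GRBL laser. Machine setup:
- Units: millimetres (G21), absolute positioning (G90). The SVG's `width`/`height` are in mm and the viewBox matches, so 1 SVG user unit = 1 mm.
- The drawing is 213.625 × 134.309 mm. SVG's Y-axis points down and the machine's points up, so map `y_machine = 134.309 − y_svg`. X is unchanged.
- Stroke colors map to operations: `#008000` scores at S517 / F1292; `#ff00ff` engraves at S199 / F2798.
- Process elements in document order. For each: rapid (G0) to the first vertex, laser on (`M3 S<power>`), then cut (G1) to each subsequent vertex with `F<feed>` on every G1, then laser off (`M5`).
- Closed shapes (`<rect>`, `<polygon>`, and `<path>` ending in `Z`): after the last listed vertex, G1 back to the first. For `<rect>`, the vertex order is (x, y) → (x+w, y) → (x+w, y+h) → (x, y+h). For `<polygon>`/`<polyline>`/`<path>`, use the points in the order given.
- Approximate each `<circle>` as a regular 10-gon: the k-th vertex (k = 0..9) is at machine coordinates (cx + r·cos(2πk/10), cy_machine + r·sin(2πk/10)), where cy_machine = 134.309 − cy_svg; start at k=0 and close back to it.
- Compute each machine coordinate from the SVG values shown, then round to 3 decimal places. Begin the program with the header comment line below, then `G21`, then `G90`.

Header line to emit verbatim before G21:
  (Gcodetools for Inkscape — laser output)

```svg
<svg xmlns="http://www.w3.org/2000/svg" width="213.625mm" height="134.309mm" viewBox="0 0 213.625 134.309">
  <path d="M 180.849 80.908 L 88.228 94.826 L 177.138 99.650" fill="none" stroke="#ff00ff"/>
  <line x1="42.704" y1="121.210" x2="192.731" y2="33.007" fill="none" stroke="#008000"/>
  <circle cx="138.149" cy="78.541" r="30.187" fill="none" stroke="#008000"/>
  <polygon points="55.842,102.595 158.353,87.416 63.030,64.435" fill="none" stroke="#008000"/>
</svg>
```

1 u = 1 mm; y_m = 134.309 − y.

[1] `<path>` open polyline, #ff00ff→engrave S199 F2798: (180.849,53.401) → (88.228,39.483) → (177.138,34.659)

[2] `<line>` line segment, #008000→score S517 F1292: (42.704,13.099) → (192.731,101.302)

[3] `<circle>` circle, #008000→score S517 F1292: (168.336,55.768) → (162.571,73.511) → (147.477,84.478) → (128.821,84.478) → (113.727,73.511) → (107.962,55.768) → (113.727,38.025) → (128.821,27.058) → (147.477,27.058) → (162.571,38.025) → (168.336,55.768) (closed)

[4] `<polygon>` closed polygon, #008000→score S517 F1292: (55.842,31.714) → (158.353,46.893) → (63.030,69.874) → (55.842,31.714) (closed)

(Gcodetools for Inkscape — laser output)
G21
G90
G0 X180.849 Y53.401
M3 S199
G1 X88.228 Y39.483 F2798
G1 X177.138 Y34.659 F2798
M5
G0 X42.704 Y13.099
M3 S517
G1 X192.731 Y101.302 F1292
M5
G0 X168.336 Y55.768
M3 S517
G1 X162.571 Y73.511 F1292
G1 X147.477 Y84.478 F1292
G1 X128.821 Y84.478 F1292
G1 X113.727 Y73.511 F1292
G1 X107.962 Y55.768 F1292
G1 X113.727 Y38.025 F1292
G1 X128.821 Y27.058 F1292
G1 X147.477 Y27.058 F1292
G1 X162.571 Y38.025 F1292
G1 X168.336 Y55.768 F1292
M5
G0 X55.842 Y31.714
M3 S517
G1 X158.353 Y46.893 F1292
G1 X63.030 Y69.874 F1292
G1 X55.842 Y31.714 F1292
M5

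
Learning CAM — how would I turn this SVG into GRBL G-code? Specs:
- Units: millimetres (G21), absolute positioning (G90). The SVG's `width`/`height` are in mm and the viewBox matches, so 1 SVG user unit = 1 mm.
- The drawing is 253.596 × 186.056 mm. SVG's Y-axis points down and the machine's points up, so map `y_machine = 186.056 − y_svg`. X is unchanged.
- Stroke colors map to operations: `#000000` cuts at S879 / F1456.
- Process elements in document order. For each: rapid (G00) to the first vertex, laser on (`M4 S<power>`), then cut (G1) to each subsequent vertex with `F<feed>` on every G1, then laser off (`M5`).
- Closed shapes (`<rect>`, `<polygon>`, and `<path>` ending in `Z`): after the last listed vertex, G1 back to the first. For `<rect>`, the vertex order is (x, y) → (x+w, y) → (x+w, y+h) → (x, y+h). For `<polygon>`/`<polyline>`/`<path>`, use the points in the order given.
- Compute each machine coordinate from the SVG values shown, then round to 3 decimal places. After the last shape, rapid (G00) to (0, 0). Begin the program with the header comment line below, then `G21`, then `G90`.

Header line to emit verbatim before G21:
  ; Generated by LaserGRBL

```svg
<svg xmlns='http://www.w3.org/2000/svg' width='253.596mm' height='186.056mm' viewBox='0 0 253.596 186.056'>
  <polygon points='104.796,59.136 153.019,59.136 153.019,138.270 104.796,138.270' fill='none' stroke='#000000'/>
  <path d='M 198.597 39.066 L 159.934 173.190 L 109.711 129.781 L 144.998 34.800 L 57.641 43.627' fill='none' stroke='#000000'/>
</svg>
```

Since the viewBox matches the mm dimensions, user units are millimetres directly. The only transform is the Y-flip y_m = 186.056 − y_svg.

Shape 1 is a rectangle drawn with `<polygon>`. Its stroke #000000 means cut at S879, F1456. After flipping Y the toolpath is (104.796,126.920) → (153.019,126.920) → (153.019,47.786) → (104.796,47.786) → (104.796,126.920), returning to the start.

Shape 2 is a open polyline drawn with `<path>`. Its stroke #000000 means cut at S879, F1456. After flipping Y the toolpath is (198.597,146.990) → (159.934,12.866) → (109.711,56.275) → (144.998,151.256) → (57.641,142.429).

; Generated by LaserGRBL
G21
G90
G00 X104.796 Y126.920
M4 S879
G1 X153.019 Y126.920 F1456
G1 X153.019 Y47.786 F1456
G1 X104.796 Y47.786 F1456
G1 X104.796 Y126.920 F1456
M5
G00 X198.597 Y146.990
M4 S879
G1 X159.934 Y12.866 F1456
G1 X109.711 Y56.275 F1456
G1 X144.998 Y151.256 F1456
G1 X57.641 Y142.429 F1456
M5
G00 X0.000 Y0.000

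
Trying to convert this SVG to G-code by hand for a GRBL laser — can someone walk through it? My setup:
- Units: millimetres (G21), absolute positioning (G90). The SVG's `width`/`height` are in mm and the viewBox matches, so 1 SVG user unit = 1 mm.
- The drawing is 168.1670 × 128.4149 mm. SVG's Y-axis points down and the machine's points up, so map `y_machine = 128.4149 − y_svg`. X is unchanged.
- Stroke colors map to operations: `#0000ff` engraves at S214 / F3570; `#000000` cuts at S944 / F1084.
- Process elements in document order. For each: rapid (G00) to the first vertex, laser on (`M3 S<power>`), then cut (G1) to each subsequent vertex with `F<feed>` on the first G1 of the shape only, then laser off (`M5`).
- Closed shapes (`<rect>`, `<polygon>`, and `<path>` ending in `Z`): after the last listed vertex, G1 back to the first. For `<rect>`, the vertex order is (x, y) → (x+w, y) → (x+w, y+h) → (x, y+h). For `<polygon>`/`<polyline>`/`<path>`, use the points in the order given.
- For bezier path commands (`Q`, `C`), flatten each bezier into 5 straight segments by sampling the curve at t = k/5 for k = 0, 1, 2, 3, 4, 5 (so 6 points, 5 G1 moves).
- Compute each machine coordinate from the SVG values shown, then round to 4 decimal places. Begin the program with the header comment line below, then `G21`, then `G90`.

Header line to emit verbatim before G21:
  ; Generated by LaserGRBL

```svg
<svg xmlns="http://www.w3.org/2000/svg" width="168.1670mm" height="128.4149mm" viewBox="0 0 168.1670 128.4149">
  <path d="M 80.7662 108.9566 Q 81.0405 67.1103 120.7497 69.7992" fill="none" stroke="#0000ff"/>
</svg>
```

1 u = 1 mm; y_m = 128.4149 − y.

[1] `<path>` quadratic bezier, #0000ff→engrave S214 F3570: (80.7662,19.4583) → (82.4533,34.4154) → (87.2952,45.8097) → (95.2919,53.6412) → (106.4434,57.9099) → (120.7497,58.6157)

; Generated by LaserGRBL
G21
G90
G00 X80.7662 Y19.4583
M3 S214
G1 X82.4533 Y34.4154 F3570
G1 X87.2952 Y45.8097
G1 X95.2919 Y53.6412
G1 X106.4434 Y57.9099
G1 X120.7497 Y58.6157
M5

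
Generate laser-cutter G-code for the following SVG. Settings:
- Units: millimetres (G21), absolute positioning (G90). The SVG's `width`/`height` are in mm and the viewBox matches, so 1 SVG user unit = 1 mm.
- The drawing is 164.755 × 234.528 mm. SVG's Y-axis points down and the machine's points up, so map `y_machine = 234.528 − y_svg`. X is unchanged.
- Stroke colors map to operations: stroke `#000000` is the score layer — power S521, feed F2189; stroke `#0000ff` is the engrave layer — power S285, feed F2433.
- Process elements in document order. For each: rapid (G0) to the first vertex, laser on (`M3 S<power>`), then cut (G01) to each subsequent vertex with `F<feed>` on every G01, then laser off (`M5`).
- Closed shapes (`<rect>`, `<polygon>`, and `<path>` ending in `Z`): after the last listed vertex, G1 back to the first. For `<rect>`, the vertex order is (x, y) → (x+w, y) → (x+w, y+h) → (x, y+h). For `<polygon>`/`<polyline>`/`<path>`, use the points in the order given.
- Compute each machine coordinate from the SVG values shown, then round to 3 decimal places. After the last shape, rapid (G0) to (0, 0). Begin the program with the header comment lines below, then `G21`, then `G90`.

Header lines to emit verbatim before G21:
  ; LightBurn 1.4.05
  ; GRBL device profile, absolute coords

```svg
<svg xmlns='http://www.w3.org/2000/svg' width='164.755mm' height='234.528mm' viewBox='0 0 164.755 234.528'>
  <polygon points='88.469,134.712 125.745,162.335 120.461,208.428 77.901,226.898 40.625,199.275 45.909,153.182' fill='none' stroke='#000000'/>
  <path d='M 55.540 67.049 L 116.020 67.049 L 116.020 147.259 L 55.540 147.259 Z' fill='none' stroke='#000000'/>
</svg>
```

; LightBurn 1.4.05
; GRBL device profile, absolute coords
G21
G90
G0 X88.469 Y99.816
M3 S521
G01 X125.745 Y72.193 F2189
G01 X120.461 Y26.100 F2189
G01 X77.901 Y7.630 F2189
G01 X40.625 Y35.253 F2189
G01 X45.909 Y81.346 F2189
G01 X88.469 Y99.816 F2189
M5
G0 X55.540 Y167.479
M3 S521
G01 X116.020 Y167.479 F2189
G01 X116.020 Y87.269 F2189
G01 X55.540 Y87.269 F2189
G01 X55.540 Y167.479 F2189
M5
G0 X0.000 Y0.000

viewBox `0 0 164.755 234.528` with mm width/height → 1 unit = 1 mm. Flip: y_m = 234.528 − y_svg.

**Shape 1** — `<polygon>` regular polygon, stroke `#000000` → score (S521, F2189). Machine vertices: (88.469,99.816) → (125.745,72.193) → (120.461,26.100) → (77.901,7.630) → (40.625,35.253) → (45.909,81.346) → (88.469,99.816). Closed: final G1 returns to the first vertex.

**Shape 2** — `<path>` rectangle, stroke `#000000` → score (S521, F2189). Machine vertices: (55.540,167.479) → (116.020,167.479) → (116.020,87.269) → (55.540,87.269) → (55.540,167.479). Closed: final G1 returns to the first vertex.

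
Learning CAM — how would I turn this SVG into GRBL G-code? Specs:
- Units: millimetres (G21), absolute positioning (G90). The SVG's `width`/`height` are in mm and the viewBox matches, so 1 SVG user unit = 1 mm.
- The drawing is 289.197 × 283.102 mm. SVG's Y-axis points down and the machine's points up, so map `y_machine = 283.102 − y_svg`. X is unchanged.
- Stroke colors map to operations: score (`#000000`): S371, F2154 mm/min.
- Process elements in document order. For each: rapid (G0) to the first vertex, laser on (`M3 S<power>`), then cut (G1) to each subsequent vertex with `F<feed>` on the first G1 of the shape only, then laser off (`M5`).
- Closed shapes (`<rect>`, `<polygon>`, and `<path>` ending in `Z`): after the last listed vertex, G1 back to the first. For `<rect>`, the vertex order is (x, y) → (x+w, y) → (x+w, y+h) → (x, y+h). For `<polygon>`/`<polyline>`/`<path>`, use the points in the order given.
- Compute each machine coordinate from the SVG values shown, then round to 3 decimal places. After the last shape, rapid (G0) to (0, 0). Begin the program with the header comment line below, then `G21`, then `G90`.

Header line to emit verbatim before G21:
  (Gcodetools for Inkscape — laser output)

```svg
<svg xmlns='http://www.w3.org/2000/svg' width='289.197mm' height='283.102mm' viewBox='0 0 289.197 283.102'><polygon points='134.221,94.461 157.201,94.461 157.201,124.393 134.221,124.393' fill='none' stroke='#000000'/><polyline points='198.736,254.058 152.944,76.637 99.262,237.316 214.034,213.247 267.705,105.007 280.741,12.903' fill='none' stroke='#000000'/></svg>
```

(Gcodetools for Inkscape — laser output)
G21
G90
G0 X134.221 Y188.641
M3 S371
G1 X157.201 Y188.641 F2154
G1 X157.201 Y158.709
G1 X134.221 Y158.709
G1 X134.221 Y188.641
M5
G0 X198.736 Y29.044
M3 S371
G1 X152.944 Y206.465 F2154
G1 X99.262 Y45.786
G1 X214.034 Y69.855
G1 X267.705 Y178.095
G1 X280.741 Y270.199
M5
G0 X0.000 Y0.000

Since the viewBox matches the mm dimensions, user units are millimetres directly. The only transform is the Y-flip y_m = 283.102 − y_svg.

Shape 1 is a rectangle drawn with `<polygon>`. Its stroke #000000 means score at S371, F2154. After flipping Y the toolpath is (134.221,188.641) → (157.201,188.641) → (157.201,158.709) → (134.221,158.709) → (134.221,188.641), returning to the start.

Shape 2 is a open polyline drawn with `<polyline>`. Its stroke #000000 means score at S371, F2154. After flipping Y the toolpath is (198.736,29.044) → (152.944,206.465) → (99.262,45.786) → (214.034,69.855) → (267.705,178.095) → (280.741,270.199).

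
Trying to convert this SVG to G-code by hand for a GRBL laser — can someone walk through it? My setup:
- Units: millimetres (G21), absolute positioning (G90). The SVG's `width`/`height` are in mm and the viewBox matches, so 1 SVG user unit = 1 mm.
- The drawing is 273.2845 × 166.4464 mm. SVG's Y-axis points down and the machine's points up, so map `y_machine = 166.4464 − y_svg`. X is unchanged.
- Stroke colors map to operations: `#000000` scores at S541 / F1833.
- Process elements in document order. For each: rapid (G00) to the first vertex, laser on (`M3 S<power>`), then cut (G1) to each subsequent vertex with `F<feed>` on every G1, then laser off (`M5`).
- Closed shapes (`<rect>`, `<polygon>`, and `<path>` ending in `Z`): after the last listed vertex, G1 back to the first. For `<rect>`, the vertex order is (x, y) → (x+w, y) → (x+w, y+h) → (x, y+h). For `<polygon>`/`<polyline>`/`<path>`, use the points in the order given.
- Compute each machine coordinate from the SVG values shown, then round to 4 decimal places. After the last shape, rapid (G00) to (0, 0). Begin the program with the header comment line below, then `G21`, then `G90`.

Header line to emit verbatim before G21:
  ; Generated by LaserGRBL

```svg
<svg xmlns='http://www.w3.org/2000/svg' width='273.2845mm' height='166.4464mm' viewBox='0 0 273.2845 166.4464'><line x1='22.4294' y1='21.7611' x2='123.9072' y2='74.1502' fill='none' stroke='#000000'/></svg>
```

viewBox `0 0 273.2845 166.4464` with mm width/height → 1 unit = 1 mm. Flip: y_m = 166.4464 − y_svg.

**Shape 1** — `<line>` line segment, stroke `#000000` → score (S541, F1833). Machine vertices: (22.4294,144.6853) → (123.9072,92.2962). Open path.

; Generated by LaserGRBL
G21
G90
G00 X22.4294 Y144.6853
M3 S541
G1 X123.9072 Y92.2962 F1833
M5
G00 X0.0000 Y0.0000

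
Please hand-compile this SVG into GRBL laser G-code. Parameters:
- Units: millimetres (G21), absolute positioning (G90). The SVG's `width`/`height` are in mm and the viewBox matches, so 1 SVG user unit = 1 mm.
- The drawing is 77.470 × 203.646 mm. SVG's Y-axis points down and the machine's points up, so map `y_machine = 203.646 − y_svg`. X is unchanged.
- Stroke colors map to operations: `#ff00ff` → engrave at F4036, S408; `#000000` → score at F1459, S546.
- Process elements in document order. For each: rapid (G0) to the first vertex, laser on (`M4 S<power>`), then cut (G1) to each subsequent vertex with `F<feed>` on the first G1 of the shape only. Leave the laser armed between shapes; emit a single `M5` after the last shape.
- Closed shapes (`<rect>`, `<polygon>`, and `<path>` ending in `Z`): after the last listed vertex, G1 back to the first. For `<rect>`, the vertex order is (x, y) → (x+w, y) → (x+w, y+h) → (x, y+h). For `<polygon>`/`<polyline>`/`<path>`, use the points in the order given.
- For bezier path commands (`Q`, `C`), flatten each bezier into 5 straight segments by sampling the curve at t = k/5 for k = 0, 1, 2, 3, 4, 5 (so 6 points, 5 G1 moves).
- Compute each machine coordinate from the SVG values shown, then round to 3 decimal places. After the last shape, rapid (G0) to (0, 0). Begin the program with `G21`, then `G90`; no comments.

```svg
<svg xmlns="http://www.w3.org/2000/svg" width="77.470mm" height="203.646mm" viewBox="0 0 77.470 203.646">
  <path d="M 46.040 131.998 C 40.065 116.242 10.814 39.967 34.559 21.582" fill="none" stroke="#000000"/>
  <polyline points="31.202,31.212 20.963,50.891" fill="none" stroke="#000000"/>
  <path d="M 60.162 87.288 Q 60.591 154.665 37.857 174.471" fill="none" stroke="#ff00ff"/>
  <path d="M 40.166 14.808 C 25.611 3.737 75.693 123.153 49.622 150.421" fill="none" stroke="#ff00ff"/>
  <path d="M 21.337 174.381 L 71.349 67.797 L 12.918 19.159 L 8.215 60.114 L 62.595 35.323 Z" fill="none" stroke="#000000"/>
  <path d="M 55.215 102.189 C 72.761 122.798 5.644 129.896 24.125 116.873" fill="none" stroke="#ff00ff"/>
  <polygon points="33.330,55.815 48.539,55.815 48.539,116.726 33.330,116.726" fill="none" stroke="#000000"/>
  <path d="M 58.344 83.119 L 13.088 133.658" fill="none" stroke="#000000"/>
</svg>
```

G21
G90
G0 X46.040 Y71.648
M4 S546
G1 X40.272 Y87.417 F1459
G1 X32.579 Y112.026
G1 X26.622 Y139.793
G1 X26.061 Y165.033
G1 X34.559 Y182.064
G0 X31.202 Y172.434
M4 S546
G1 X20.963 Y152.755 F1459
G0 X60.162 Y116.358
M4 S408
G1 X59.407 Y91.310 F4036
G1 X56.799 Y70.068
G1 X52.338 Y52.631
G1 X46.024 Y39.000
G1 X37.857 Y29.175
G0 X40.166 Y188.838
M4 S408
G1 X38.063 Y181.603 F4036
G1 X44.715 Y153.738
G1 X53.364 Y115.929
G1 X57.253 Y78.862
G1 X49.622 Y53.225
G0 X21.337 Y29.265
M4 S546
G1 X71.349 Y135.849 F1459
G1 X12.918 Y184.487
G1 X8.215 Y143.532
G1 X62.595 Y168.323
G1 X21.337 Y29.265
G0 X55.215 Y101.457
M4 S408
G1 X56.945 Y90.766 F4036
G1 X46.529 Y83.635
G1 X32.138 Y80.380
G1 X21.946 Y81.321
G1 X24.125 Y86.773
G0 X33.330 Y147.831
M4 S546
G1 X48.539 Y147.831 F1459
G1 X48.539 Y86.920
G1 X33.330 Y86.920
G1 X33.330 Y147.831
G0 X58.344 Y120.527
M4 S546
G1 X13.088 Y69.988 F1459
M5
G0 X0.000 Y0.000

1 u = 1 mm; y_m = 203.646 − y.

[1] `<path>` cubic bezier, #000000→score S546 F1459: (46.040,71.648) → (40.272,87.417) → (32.579,112.026) → (26.622,139.793) → (26.061,165.033) → (34.559,182.064)

[2] `<polyline>` line segment, #000000→score S546 F1459: (31.202,172.434) → (20.963,152.755)

[3] `<path>` quadratic bezier, #ff00ff→engrave S408 F4036: (60.162,116.358) → (59.407,91.310) → (56.799,70.068) → (52.338,52.631) → (46.024,39.000) → (37.857,29.175)

[4] `<path>` cubic bezier, #ff00ff→engrave S408 F4036: (40.166,188.838) → (38.063,181.603) → (44.715,153.738) → (53.364,115.929) → (57.253,78.862) → (49.622,53.225)

[5] `<path>` closed polygon, #000000→score S546 F1459: (21.337,29.265) → (71.349,135.849) → (12.918,184.487) → (8.215,143.532) → (62.595,168.323) → (21.337,29.265) (closed)

[6] `<path>` cubic bezier, #ff00ff→engrave S408 F4036: (55.215,101.457) → (56.945,90.766) → (46.529,83.635) → (32.138,80.380) → (21.946,81.321) → (24.125,86.773)

[7] `<polygon>` rectangle, #000000→score S546 F1459: (33.330,147.831) → (48.539,147.831) → (48.539,86.920) → (33.330,86.920) → (33.330,147.831) (closed)

[8] `<path>` line segment, #000000→score S546 F1459: (58.344,120.527) → (13.088,69.988)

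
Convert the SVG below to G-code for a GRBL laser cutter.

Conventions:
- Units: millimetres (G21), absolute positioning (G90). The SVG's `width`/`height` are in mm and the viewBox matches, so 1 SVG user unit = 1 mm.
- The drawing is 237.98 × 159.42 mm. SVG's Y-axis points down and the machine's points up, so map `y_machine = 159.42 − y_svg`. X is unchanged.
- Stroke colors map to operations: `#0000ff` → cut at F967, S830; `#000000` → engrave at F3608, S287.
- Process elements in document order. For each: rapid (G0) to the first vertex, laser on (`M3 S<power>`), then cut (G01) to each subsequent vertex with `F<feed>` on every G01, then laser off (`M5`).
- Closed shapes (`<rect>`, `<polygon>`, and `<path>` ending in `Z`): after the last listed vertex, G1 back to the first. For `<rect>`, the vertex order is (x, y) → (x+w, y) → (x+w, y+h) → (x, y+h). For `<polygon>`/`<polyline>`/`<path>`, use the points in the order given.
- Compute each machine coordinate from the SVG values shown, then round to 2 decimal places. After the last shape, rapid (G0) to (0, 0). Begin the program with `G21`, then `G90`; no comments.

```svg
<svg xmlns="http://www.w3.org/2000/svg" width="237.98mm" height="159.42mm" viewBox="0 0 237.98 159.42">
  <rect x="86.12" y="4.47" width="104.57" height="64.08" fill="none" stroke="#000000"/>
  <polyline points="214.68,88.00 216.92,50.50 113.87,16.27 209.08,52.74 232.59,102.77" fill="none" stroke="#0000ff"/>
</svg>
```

viewBox `0 0 237.98 159.42` with mm width/height → 1 unit = 1 mm. Flip: y_m = 159.42 − y_svg.

**Shape 1** — `<rect>` rectangle, stroke `#000000` → engrave (S287, F3608). Machine vertices: (86.12,154.95) → (190.69,154.95) → (190.69,90.87) → (86.12,90.87) → (86.12,154.95). Closed: final G1 returns to the first vertex.

**Shape 2** — `<polyline>` open polyline, stroke `#0000ff` → cut (S830, F967). Machine vertices: (214.68,71.42) → (216.92,108.92) → (113.87,143.15) → (209.08,106.68) → (232.59,56.65). Open path.

G21
G90
G0 X86.12 Y154.95
M3 S287
G01 X190.69 Y154.95 F3608
G01 X190.69 Y90.87 F3608
G01 X86.12 Y90.87 F3608
G01 X86.12 Y154.95 F3608
M5
G0 X214.68 Y71.42
M3 S830
G01 X216.92 Y108.92 F967
G01 X113.87 Y143.15 F967
G01 X209.08 Y106.68 F967
G01 X232.59 Y56.65 F967
M5
G0 X0.00 Y0.00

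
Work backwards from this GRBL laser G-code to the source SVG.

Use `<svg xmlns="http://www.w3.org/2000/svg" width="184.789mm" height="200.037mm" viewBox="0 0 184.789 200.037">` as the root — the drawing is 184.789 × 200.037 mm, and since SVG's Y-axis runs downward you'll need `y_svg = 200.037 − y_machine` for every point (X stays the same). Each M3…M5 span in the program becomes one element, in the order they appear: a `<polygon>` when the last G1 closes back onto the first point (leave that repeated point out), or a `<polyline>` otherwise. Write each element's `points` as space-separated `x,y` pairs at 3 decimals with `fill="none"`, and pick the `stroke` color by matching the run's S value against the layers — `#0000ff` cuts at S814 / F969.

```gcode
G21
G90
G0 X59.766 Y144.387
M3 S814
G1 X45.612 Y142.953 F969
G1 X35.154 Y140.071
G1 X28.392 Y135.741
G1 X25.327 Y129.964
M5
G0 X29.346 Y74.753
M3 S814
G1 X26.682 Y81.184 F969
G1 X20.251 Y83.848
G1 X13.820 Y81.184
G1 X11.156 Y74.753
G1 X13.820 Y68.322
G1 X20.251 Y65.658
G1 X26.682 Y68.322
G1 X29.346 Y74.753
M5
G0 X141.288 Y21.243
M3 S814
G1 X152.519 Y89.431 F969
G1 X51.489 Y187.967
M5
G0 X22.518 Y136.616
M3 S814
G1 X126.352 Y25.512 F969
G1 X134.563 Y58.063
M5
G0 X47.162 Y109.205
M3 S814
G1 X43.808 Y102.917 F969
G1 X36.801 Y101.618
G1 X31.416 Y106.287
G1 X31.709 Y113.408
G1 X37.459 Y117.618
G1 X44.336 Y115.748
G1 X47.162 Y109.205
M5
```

<svg xmlns="http://www.w3.org/2000/svg" width="184.789mm" height="200.037mm" viewBox="0 0 184.789 200.037">
  <polyline points="59.766,55.650 45.612,57.084 35.154,59.966 28.392,64.296 25.327,70.073" fill="none" stroke="#0000ff"/>
  <polygon points="29.346,125.284 26.682,118.853 20.251,116.189 13.820,118.853 11.156,125.284 13.820,131.715 20.251,134.379 26.682,131.715" fill="none" stroke="#0000ff"/>
  <polyline points="141.288,178.794 152.519,110.606 51.489,12.070" fill="none" stroke="#0000ff"/>
  <polyline points="22.518,63.421 126.352,174.525 134.563,141.974" fill="none" stroke="#0000ff"/>
  <polygon points="47.162,90.832 43.808,97.120 36.801,98.419 31.416,93.750 31.709,86.629 37.459,82.419 44.336,84.289" fill="none" stroke="#0000ff"/>
</svg>

Machine Y-up, SVG Y-down with viewBox height 200.037, so y_svg = 200.037 − y_machine; X carries over. Every run uses S814, so all elements get stroke `#0000ff` (cut).

Run 1: The run is open, so emit a `<polyline>` with points (Y-flipped): 59.766,55.650 45.612,57.084 35.154,59.966 28.392,64.296 25.327,70.073.

Run 2: The run returns to its start, so emit a `<polygon>` with points (Y-flipped): 29.346,125.284 26.682,118.853 20.251,116.189 13.820,118.853 11.156,125.284 13.820,131.715 20.251,134.379 26.682,131.715.

Run 3: The run is open, so emit a `<polyline>` with points (Y-flipped): 141.288,178.794 152.519,110.606 51.489,12.070.

Run 4: The run is open, so emit a `<polyline>` with points (Y-flipped): 22.518,63.421 126.352,174.525 134.563,141.974.

Run 5: The run returns to its start, so emit a `<polygon>` with points (Y-flipped): 47.162,90.832 43.808,97.120 36.801,98.419 31.416,93.750 31.709,86.629 37.459,82.419 44.336,84.289.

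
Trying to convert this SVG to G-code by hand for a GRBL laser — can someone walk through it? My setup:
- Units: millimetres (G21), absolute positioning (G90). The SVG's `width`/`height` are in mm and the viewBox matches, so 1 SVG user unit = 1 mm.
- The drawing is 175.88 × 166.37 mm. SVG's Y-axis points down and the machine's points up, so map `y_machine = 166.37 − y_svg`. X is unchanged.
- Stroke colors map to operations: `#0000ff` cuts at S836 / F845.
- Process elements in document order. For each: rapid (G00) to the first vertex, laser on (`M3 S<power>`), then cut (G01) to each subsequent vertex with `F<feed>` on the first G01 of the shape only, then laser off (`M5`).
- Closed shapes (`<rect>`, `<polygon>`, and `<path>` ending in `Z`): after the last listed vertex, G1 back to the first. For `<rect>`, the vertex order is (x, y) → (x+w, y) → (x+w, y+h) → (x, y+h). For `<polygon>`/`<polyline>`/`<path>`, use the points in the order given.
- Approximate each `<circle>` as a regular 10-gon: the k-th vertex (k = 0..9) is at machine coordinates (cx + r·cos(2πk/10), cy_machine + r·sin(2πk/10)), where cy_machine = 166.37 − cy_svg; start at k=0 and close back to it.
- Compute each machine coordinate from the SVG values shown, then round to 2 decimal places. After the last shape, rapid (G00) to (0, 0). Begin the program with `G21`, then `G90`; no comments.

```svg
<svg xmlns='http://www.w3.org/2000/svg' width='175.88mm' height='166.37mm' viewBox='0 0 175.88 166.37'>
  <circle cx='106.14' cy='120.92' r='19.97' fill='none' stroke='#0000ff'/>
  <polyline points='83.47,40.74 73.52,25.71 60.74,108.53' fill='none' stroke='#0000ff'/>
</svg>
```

viewBox `0 0 175.88 166.37` with mm width/height → 1 unit = 1 mm. Flip: y_m = 166.37 − y_svg.

**Shape 1** — `<circle>` circle, stroke `#0000ff` → cut (S836, F845). Machine vertices: (126.11,45.45) → (122.30,57.19) → (112.31,64.44) → (99.97,64.44) → (89.98,57.19) → (86.17,45.45) → (89.98,33.71) → (99.97,26.46) → (112.31,26.46) → (122.30,33.71) → (126.11,45.45). Closed: final G1 returns to the first vertex.

**Shape 2** — `<polyline>` open polyline, stroke `#0000ff` → cut (S836, F845). Machine vertices: (83.47,125.63) → (73.52,140.66) → (60.74,57.84). Open path.

G21
G90
G00 X126.11 Y45.45
M3 S836
G01 X122.30 Y57.19 F845
G01 X112.31 Y64.44
G01 X99.97 Y64.44
G01 X89.98 Y57.19
G01 X86.17 Y45.45
G01 X89.98 Y33.71
G01 X99.97 Y26.46
G01 X112.31 Y26.46
G01 X122.30 Y33.71
G01 X126.11 Y45.45
M5
G00 X83.47 Y125.63
M3 S836
G01 X73.52 Y140.66 F845
G01 X60.74 Y57.84
M5
G00 X0.00 Y0.00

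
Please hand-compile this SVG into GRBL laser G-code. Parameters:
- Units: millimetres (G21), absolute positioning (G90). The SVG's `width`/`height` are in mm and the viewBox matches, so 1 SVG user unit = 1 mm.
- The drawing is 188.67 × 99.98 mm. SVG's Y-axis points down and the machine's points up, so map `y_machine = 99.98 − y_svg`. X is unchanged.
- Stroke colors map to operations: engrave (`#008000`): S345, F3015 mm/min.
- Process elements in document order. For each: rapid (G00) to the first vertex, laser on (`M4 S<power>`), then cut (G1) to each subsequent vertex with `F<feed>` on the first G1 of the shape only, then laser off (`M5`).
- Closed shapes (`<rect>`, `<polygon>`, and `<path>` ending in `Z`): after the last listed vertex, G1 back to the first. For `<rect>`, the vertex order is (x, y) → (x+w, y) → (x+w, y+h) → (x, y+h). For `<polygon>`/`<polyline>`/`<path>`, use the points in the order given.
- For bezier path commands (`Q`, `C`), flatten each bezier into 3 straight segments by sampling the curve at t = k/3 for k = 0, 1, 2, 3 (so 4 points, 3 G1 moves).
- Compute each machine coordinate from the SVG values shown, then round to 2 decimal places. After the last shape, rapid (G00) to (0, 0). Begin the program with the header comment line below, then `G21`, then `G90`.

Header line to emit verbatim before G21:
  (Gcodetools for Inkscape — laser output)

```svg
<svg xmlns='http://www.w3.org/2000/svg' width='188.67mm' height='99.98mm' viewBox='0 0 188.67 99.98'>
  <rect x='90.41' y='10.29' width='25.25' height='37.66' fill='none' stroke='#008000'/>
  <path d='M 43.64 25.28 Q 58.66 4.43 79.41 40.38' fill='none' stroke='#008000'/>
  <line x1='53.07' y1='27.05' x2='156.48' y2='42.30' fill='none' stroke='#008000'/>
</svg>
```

Since the viewBox matches the mm dimensions, user units are millimetres directly. The only transform is the Y-flip y_m = 99.98 − y_svg.

Shape 1 is a rectangle drawn with `<rect>`. Its stroke #008000 means engrave at S345, F3015. After flipping Y the toolpath is (90.41,89.69) → (115.66,89.69) → (115.66,52.03) → (90.41,52.03) → (90.41,89.69), returning to the start.

Shape 2 is a quadratic bezier drawn with `<path>`. Its stroke #008000 means engrave at S345, F3015. After flipping Y the toolpath is (43.64,74.70) → (54.29,82.29) → (66.21,77.26) → (79.41,59.60).

Shape 3 is a line segment drawn with `<line>`. Its stroke #008000 means engrave at S345, F3015. After flipping Y the toolpath is (53.07,72.93) → (156.48,57.68).

(Gcodetools for Inkscape — laser output)
G21
G90
G00 X90.41 Y89.69
M4 S345
G1 X115.66 Y89.69 F3015
G1 X115.66 Y52.03
G1 X90.41 Y52.03
G1 X90.41 Y89.69
M5
G00 X43.64 Y74.70
M4 S345
G1 X54.29 Y82.29 F3015
G1 X66.21 Y77.26
G1 X79.41 Y59.60
M5
G00 X53.07 Y72.93
M4 S345
G1 X156.48 Y57.68 F3015
M5
G00 X0.00 Y0.00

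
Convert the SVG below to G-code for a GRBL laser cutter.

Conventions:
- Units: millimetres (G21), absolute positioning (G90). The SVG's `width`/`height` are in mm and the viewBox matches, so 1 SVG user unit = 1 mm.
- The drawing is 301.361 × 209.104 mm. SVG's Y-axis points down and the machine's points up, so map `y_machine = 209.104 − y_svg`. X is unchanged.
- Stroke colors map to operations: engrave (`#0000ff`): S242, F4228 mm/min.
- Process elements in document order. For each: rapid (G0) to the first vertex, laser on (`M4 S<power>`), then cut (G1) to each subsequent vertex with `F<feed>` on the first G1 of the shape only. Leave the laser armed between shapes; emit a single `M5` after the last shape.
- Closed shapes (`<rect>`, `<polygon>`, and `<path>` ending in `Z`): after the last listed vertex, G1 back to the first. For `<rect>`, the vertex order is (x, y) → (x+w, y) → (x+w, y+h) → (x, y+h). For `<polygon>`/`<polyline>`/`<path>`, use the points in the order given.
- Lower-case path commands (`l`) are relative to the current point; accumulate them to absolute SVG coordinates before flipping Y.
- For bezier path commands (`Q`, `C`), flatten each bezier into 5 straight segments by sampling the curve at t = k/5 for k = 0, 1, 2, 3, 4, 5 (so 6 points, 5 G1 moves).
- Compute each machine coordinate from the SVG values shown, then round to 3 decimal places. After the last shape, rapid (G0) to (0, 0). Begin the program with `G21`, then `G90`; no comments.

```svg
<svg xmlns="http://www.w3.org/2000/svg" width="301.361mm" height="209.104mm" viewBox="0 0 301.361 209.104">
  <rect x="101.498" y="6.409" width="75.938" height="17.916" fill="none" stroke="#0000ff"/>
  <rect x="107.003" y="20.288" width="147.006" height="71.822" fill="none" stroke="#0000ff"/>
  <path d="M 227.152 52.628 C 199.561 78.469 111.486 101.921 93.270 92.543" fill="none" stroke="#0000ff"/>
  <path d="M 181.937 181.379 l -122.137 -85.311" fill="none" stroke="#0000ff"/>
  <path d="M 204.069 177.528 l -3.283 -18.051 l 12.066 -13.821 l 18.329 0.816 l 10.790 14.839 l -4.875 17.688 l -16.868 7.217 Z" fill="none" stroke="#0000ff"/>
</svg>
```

G21
G90
G0 X101.498 Y202.695
M4 S242
G1 X177.436 Y202.695 F4228
G1 X177.436 Y184.779
G1 X101.498 Y184.779
G1 X101.498 Y202.695
G0 X107.003 Y188.816
M4 S242
G1 X254.009 Y188.816 F4228
G1 X254.009 Y116.994
G1 X107.003 Y116.994
G1 X107.003 Y188.816
G0 X227.152 Y156.476
M4 S242
G1 X204.382 Y141.502 F4228
G1 X173.352 Y128.562
G1 X140.320 Y119.118
G1 X111.540 Y114.630
G1 X93.270 Y116.561
G0 X181.937 Y27.725
M4 S242
G1 X59.800 Y113.036 F4228
G0 X204.069 Y31.576
M4 S242
G1 X200.786 Y49.627 F4228
G1 X212.852 Y63.448
G1 X231.181 Y62.632
G1 X241.971 Y47.793
G1 X237.096 Y30.105
G1 X220.228 Y22.888
G1 X204.069 Y31.576
M5
G0 X0.000 Y0.000

viewBox `0 0 301.361 209.104` with mm width/height → 1 unit = 1 mm. Flip: y_m = 209.104 − y_svg.

**Shape 1** — `<rect>` rectangle, stroke `#0000ff` → engrave (S242, F4228). Machine vertices: (101.498,202.695) → (177.436,202.695) → (177.436,184.779) → (101.498,184.779) → (101.498,202.695). Closed: final G1 returns to the first vertex.

**Shape 2** — `<rect>` rectangle, stroke `#0000ff` → engrave (S242, F4228). Machine vertices: (107.003,188.816) → (254.009,188.816) → (254.009,116.994) → (107.003,116.994) → (107.003,188.816). Closed: final G1 returns to the first vertex.

**Shape 3** — `<path>` cubic bezier, stroke `#0000ff` → engrave (S242, F4228). Control points (SVG): P0=(227.152,52.628), P1=(199.561,78.469), P2=(111.486,101.921), P3=(93.270,92.543); sampled at t=k/5. Machine vertices: (227.152,156.476) → (204.382,141.502) → (173.352,128.562) → (140.320,119.118) → (111.540,114.630) → (93.270,116.561). Open path.

**Shape 4** — `<path>` line segment, stroke `#0000ff` → engrave (S242, F4228). Machine vertices: (181.937,27.725) → (59.800,113.036). Open path.

**Shape 5** — `<path>` regular polygon, stroke `#0000ff` → engrave (S242, F4228). Machine vertices: (204.069,31.576) → (200.786,49.627) → (212.852,63.448) → (231.181,62.632) → (241.971,47.793) → (237.096,30.105) → (220.228,22.888) → (204.069,31.576). Closed: final G1 returns to the first vertex.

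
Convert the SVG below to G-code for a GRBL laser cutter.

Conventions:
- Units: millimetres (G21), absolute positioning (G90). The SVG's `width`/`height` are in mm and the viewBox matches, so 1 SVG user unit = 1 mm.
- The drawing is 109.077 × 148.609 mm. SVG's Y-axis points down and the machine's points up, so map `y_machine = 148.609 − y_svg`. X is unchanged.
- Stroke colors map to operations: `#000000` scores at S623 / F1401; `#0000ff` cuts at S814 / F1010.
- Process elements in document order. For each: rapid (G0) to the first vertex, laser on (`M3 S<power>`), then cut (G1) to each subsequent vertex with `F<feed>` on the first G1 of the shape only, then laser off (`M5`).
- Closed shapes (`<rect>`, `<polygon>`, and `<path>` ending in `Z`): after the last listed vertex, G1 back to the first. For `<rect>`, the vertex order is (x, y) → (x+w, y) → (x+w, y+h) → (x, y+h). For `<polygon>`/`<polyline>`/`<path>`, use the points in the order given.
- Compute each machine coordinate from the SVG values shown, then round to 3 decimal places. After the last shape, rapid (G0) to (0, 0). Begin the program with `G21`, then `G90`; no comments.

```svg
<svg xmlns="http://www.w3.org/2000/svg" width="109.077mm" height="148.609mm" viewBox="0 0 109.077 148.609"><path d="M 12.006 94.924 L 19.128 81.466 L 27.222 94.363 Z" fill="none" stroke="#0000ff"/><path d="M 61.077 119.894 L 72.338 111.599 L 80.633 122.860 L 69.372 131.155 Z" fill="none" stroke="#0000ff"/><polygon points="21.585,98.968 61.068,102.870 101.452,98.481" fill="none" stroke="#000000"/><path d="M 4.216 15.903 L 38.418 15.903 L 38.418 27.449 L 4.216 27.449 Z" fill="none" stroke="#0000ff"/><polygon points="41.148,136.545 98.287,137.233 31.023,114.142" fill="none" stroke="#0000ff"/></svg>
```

1 u = 1 mm; y_m = 148.609 − y.

[1] `<path>` regular polygon, #0000ff→cut S814 F1010: (12.006,53.685) → (19.128,67.143) → (27.222,54.246) → (12.006,53.685) (closed)

[2] `<path>` regular polygon, #0000ff→cut S814 F1010: (61.077,28.715) → (72.338,37.010) → (80.633,25.749) → (69.372,17.454) → (61.077,28.715) (closed)

[3] `<polygon>` closed polygon, #000000→score S623 F1401: (21.585,49.641) → (61.068,45.739) → (101.452,50.128) → (21.585,49.641) (closed)

[4] `<path>` rectangle, #0000ff→cut S814 F1010: (4.216,132.706) → (38.418,132.706) → (38.418,121.160) → (4.216,121.160) → (4.216,132.706) (closed)

[5] `<polygon>` closed polygon, #0000ff→cut S814 F1010: (41.148,12.064) → (98.287,11.376) → (31.023,34.467) → (41.148,12.064) (closed)

G21
G90
G0 X12.006 Y53.685
M3 S814
G1 X19.128 Y67.143 F1010
G1 X27.222 Y54.246
G1 X12.006 Y53.685
M5
G0 X61.077 Y28.715
M3 S814
G1 X72.338 Y37.010 F1010
G1 X80.633 Y25.749
G1 X69.372 Y17.454
G1 X61.077 Y28.715
M5
G0 X21.585 Y49.641
M3 S623
G1 X61.068 Y45.739 F1401
G1 X101.452 Y50.128
G1 X21.585 Y49.641
M5
G0 X4.216 Y132.706
M3 S814
G1 X38.418 Y132.706 F1010
G1 X38.418 Y121.160
G1 X4.216 Y121.160
G1 X4.216 Y132.706
M5
G0 X41.148 Y12.064
M3 S814
G1 X98.287 Y11.376 F1010
G1 X31.023 Y34.467
G1 X41.148 Y12.064
M5
G0 X0.000 Y0.000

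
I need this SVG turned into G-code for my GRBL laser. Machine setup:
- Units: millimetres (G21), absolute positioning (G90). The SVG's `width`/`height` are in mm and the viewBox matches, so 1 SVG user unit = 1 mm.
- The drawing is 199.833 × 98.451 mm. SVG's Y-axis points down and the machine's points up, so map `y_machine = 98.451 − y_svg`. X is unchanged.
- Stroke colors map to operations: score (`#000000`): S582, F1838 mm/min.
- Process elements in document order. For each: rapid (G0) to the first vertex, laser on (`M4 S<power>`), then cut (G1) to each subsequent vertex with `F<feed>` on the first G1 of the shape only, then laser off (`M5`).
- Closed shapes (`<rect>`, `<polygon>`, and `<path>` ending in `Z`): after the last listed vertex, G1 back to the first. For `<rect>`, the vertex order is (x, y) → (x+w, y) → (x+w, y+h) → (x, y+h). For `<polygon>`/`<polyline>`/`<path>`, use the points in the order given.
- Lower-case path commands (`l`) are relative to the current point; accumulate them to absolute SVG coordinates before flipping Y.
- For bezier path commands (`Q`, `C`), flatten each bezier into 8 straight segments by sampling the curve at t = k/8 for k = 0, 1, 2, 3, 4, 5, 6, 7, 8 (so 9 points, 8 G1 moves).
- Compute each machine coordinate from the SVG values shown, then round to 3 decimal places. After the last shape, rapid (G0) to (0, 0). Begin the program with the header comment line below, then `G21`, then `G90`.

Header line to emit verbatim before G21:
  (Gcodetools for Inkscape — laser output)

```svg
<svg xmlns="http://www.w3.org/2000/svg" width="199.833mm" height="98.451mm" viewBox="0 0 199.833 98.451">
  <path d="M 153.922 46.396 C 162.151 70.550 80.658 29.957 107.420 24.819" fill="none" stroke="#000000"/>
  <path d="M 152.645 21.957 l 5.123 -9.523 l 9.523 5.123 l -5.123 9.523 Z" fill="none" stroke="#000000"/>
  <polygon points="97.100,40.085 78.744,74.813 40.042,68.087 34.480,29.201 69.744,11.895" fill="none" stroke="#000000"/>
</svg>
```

(Gcodetools for Inkscape — laser output)
G21
G90
G0 X153.922 Y52.055
M4 S582
G1 X153.189 Y45.837 F1838
G1 X146.364 Y44.514
G1 X135.768 Y46.913
G1 X123.721 Y51.859
G1 X112.543 Y58.178
G1 X104.553 Y64.696
G1 X102.072 Y70.239
G1 X107.420 Y73.632
M5
G0 X152.645 Y76.494
M4 S582
G1 X157.768 Y86.017 F1838
G1 X167.291 Y80.894
G1 X162.168 Y71.371
G1 X152.645 Y76.494
M5
G0 X97.100 Y58.366
M4 S582
G1 X78.744 Y23.638 F1838
G1 X40.042 Y30.364
G1 X34.480 Y69.250
G1 X69.744 Y86.556
G1 X97.100 Y58.366
M5
G0 X0.000 Y0.000

Since the viewBox matches the mm dimensions, user units are millimetres directly. The only transform is the Y-flip y_m = 98.451 − y_svg.

Shape 1 is a cubic bezier drawn with `<path>`. Its stroke #000000 means score at S582, F1838. After flipping Y the toolpath is (153.922,52.055) → (153.189,45.837) → (146.364,44.514) → (135.768,46.913) → (123.721,51.859) → (112.543,58.178) → (104.553,64.696) → (102.072,70.239) → (107.420,73.632).

Shape 2 is a regular polygon drawn with `<path>`. Its stroke #000000 means score at S582, F1838. After flipping Y the toolpath is (152.645,76.494) → (157.768,86.017) → (167.291,80.894) → (162.168,71.371) → (152.645,76.494), returning to the start.

Shape 3 is a regular polygon drawn with `<polygon>`. Its stroke #000000 means score at S582, F1838. After flipping Y the toolpath is (97.100,58.366) → (78.744,23.638) → (40.042,30.364) → (34.480,69.250) → (69.744,86.556) → (97.100,58.366), returning to the start.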